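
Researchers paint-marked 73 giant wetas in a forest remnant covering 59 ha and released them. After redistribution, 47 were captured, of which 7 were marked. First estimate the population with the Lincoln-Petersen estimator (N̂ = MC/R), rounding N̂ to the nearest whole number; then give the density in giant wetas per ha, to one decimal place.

density ≈ 8.3 giant wetas per ha

N̂ = 73·47/7 = 3431/7 ≈ 490.1 → 490
Density = N̂ / area = 490 / 59 ≈ 8.31 → 8.3 per ha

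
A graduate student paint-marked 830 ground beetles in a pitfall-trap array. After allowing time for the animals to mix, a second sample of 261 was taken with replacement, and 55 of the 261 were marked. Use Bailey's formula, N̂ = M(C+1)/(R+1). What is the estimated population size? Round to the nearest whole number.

N ≈ 3883

N̂ = 830·(261+1)/(55+1) = 830·262/56 = 217460/56 ≈ 3883.2 → 3883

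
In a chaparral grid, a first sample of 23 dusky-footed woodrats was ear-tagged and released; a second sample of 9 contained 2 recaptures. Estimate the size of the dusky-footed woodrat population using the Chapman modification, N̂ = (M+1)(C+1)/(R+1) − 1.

N = 79

N̂ = (23+1)(9+1)/(2+1) − 1 = 24·10/3 − 1
= 240/3 − 1 = 80 − 1 = 79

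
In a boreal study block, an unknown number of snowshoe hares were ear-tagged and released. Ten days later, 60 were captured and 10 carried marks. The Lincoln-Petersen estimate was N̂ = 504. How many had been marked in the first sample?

M = 84

From N = M·C/R: M = N·R / C = 504·10 / 60 = 5040 / 60 = 84.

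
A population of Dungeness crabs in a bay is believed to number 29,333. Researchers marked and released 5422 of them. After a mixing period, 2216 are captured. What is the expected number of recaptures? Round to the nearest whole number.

Expected recaptures E[R] = M·C / N.
E[R] = 5422 × 2216 / 29333 = 12015152 / 29333 ≈ 409.6 → 410

expected recaptures ≈ 410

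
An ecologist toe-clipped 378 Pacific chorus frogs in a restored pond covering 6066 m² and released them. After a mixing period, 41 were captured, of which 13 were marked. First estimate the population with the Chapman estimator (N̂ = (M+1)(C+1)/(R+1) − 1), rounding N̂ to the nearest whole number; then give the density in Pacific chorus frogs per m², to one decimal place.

N̂ = 379·42/14 − 1 = 15918/14 − 1 = 1136
Density = N̂ / area = 1136 / 6066 ≈ 0.19 → 0.2 per m²

density ≈ 0.2 Pacific chorus frogs per m²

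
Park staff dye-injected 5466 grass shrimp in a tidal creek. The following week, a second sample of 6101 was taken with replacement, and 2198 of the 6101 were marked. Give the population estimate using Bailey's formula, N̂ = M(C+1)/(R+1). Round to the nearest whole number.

N̂ = 5466·(6101+1)/(2198+1) = 5466·6102/2199 = 33353532/2199 ≈ 15167.6 → 15168

N ≈ 15,168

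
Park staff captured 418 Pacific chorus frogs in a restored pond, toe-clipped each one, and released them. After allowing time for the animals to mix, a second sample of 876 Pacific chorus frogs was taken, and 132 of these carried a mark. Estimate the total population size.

N = 2774

Lincoln-Petersen assumes M/N = R/C, so N = M·C / R.
N = (418 × 876) / 132 = 366168 / 132 = 2774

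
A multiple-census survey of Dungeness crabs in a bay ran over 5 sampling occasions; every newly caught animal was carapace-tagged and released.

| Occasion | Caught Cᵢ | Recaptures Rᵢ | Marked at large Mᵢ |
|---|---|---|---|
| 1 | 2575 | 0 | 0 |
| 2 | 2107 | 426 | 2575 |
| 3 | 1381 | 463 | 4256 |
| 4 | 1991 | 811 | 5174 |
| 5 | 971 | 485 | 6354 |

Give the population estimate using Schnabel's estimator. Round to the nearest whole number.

Σ MᵢCᵢ = 0·2575 + 2575·2107 + 4256·1381 + 5174·1991 + 6354·971 = 0 + 5425525 + 5877536 + 10301434 + 6169734 = 27774229
Σ Rᵢ = 0 + 426 + 463 + 811 + 485 = 2185
N̂ = 27774229 / 2185 ≈ 12711.3 → 12711

N ≈ 12,711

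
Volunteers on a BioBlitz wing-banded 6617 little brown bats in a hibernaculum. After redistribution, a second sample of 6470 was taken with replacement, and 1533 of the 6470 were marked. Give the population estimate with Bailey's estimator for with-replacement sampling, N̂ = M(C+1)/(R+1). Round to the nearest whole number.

N̂ = 6617·(6470+1)/(1533+1) = 6617·6471/1534 = 42818607/1534 ≈ 27913.0 → 27913

N ≈ 27,913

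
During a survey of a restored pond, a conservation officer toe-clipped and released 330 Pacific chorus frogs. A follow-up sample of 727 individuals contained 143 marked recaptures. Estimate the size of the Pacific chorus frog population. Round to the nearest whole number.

N ≈ 1678

The marked fraction in the recapture sample should equal the marked fraction in the population: 143/727 = 330/N.
N = (330 × 727) / 143 = 239910 / 143 ≈ 1677.7 → 1678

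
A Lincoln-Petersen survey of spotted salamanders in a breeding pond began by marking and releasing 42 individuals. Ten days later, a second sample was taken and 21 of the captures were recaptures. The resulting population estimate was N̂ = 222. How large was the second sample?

C = 111

From N = M·C/R: C = N·R / M = 222·21 / 42 = 4662 / 42 = 111.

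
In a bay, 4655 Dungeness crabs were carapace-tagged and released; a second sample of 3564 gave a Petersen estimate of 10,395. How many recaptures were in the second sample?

R = 1596

From N = M·C/R: R = M·C / N = 4655·3564 / 10395 = 16590420 / 10395 = 1596.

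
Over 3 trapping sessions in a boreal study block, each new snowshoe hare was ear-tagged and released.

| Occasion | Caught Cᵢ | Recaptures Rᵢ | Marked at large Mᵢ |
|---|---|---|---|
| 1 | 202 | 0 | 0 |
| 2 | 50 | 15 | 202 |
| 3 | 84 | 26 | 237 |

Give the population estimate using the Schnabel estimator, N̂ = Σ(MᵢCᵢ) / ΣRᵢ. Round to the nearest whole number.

Σ MᵢCᵢ = 0·202 + 202·50 + 237·84 = 0 + 10100 + 19908 = 30008
Σ Rᵢ = 0 + 15 + 26 = 41
N̂ = 30008 / 41 ≈ 731.9 → 732

N ≈ 732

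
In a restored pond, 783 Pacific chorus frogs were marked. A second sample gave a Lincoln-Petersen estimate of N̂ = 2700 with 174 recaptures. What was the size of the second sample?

C = 600

From N = M·C/R: C = N·R / M = 2700·174 / 783 = 469800 / 783 = 600.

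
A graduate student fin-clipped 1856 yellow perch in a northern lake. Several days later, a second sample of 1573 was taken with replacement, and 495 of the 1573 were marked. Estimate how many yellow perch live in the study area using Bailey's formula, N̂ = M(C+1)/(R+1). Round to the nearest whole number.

N ≈ 5890

N̂ = 1856·(1573+1)/(495+1) = 1856·1574/496 = 2921344/496 ≈ 5889.8 → 5890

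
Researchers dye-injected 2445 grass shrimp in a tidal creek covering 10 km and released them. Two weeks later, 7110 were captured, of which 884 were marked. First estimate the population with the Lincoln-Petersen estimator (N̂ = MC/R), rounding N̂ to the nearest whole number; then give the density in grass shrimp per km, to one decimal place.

N̂ = 2445·7110/884 = 17383950/884 ≈ 19665.1 → 19665
Density = N̂ / area = 19665 / 10 ≈ 1966.50 → 1966.5 per km

density ≈ 1966.5 grass shrimp per km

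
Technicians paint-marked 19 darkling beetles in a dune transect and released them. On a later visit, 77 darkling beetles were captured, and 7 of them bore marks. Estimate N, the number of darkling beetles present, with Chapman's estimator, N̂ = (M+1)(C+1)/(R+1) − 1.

N̂ = (19+1)(77+1)/(7+1) − 1 = 20·78/8 − 1
= 1560/8 − 1 = 195 − 1 = 194

N = 194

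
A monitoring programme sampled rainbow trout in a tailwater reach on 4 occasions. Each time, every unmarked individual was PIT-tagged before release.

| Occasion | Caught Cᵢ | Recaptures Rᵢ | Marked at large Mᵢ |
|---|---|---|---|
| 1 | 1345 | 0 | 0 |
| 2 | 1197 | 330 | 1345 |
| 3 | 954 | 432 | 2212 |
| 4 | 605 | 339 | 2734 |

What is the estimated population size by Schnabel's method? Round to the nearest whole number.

Σ MᵢCᵢ = 0·1345 + 1345·1197 + 2212·954 + 2734·605 = 0 + 1609965 + 2110248 + 1654070 = 5374283
Σ Rᵢ = 0 + 330 + 432 + 339 = 1101
N̂ = 5374283 / 1101 ≈ 4881.3 → 4881

N ≈ 4881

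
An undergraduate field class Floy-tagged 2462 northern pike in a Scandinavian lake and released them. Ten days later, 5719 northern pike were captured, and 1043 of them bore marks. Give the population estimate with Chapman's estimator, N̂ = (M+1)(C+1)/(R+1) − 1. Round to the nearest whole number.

N ≈ 13,494

N̂ = (2462+1)(5719+1)/(1043+1) − 1 = 2463·5720/1044 − 1
= 14088360/1044 − 1 ≈ 13494.6 − 1 ≈ 13493.6 → 13494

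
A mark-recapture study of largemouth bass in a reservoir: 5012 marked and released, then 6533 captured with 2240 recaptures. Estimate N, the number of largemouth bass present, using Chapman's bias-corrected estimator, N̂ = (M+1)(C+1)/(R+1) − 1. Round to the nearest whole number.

N̂ = (5012+1)(6533+1)/(2240+1) − 1 = 5013·6534/2241 − 1
= 32754942/2241 − 1 ≈ 14616.2 − 1 ≈ 14615.2 → 14615

N ≈ 14,615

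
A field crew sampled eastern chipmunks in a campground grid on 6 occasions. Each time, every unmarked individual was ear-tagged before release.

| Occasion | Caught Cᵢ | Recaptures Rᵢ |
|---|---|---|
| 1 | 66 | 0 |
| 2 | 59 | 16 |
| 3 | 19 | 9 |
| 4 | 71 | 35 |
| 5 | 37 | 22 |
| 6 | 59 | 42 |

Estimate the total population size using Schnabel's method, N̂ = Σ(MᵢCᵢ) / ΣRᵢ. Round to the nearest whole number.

N ≈ 243

Marked at large before each occasion: Mᵢ = Σⱼ<ᵢ (Cⱼ − Rⱼ) → M1=0, M2=66, M3=109, M4=119, M5=155, M6=170
Σ MᵢCᵢ = 0·66 + 66·59 + 109·19 + 119·71 + 155·37 + 170·59 = 0 + 3894 + 2071 + 8449 + 5735 + 10030 = 30179
Σ Rᵢ = 0 + 16 + 9 + 35 + 22 + 42 = 124
N̂ = 30179 / 124 ≈ 243.4 → 243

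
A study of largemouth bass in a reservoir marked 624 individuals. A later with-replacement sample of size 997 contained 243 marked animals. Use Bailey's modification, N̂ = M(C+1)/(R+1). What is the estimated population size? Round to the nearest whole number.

N̂ = 624·(997+1)/(243+1) = 624·998/244 = 622752/244 ≈ 2552.3 → 2552

N ≈ 2552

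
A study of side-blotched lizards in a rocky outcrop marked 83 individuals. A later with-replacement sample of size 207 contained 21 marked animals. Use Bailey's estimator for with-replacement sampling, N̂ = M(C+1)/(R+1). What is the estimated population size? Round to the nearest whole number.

N̂ = 83·(207+1)/(21+1) = 83·208/22 = 17264/22 ≈ 784.7 → 785

N ≈ 785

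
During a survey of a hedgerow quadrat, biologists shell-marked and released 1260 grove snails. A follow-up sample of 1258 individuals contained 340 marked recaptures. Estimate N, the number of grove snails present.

The marked fraction in the recapture sample should equal the marked fraction in the population: 340/1258 = 1260/N.
N = (1260 × 1258) / 340 = 1585080 / 340 = 4662

N = 4662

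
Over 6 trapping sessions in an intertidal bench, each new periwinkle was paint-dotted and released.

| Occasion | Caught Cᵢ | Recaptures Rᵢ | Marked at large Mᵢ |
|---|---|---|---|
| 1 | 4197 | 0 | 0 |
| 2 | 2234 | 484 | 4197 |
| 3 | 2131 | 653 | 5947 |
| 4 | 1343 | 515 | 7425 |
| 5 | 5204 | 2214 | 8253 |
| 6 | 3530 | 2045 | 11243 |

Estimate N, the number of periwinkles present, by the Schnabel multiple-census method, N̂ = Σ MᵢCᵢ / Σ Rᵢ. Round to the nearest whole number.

N ≈ 19,397

Σ MᵢCᵢ = 0·4197 + 4197·2234 + 5947·2131 + 7425·1343 + 8253·5204 + 11243·3530 = 0 + 9376098 + 12673057 + 9971775 + 42948612 + 39687790 = 114657332
Σ Rᵢ = 0 + 484 + 653 + 515 + 2214 + 2045 = 5911
N̂ = 114657332 / 5911 ≈ 19397.3 → 19397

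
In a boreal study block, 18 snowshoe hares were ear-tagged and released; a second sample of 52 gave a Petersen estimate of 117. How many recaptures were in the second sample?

R = 8

From N = M·C/R: R = M·C / N = 18·52 / 117 = 936 / 117 = 8.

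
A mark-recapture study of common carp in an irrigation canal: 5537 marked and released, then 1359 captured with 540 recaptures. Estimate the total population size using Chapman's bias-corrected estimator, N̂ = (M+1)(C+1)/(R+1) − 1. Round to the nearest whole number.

N ≈ 13,921

N̂ = (5537+1)(1359+1)/(540+1) − 1 = 5538·1360/541 − 1
= 7531680/541 − 1 ≈ 13921.8 − 1 ≈ 13920.8 → 13921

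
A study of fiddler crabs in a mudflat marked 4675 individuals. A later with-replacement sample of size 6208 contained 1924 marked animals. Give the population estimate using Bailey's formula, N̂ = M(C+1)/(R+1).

N = 15,079

N̂ = 4675·(6208+1)/(1924+1) = 4675·6209/1925 = 29027075/1925 = 15079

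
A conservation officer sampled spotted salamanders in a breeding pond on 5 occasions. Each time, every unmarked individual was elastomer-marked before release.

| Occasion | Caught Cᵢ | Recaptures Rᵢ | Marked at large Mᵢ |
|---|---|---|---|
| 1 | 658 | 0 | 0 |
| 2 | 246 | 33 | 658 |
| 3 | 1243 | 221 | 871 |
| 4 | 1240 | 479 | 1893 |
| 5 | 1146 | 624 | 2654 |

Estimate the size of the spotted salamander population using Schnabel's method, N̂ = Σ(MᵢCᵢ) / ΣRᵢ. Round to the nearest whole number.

N ≈ 4888

Σ MᵢCᵢ = 0·658 + 658·246 + 871·1243 + 1893·1240 + 2654·1146 = 0 + 161868 + 1082653 + 2347320 + 3041484 = 6633325
Σ Rᵢ = 0 + 33 + 221 + 479 + 624 = 1357
N̂ = 6633325 / 1357 ≈ 4888.2 → 4888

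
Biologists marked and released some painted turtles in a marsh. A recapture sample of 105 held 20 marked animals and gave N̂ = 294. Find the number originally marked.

M = 56

From N = M·C/R: M = N·R / C = 294·20 / 105 = 5880 / 105 = 56.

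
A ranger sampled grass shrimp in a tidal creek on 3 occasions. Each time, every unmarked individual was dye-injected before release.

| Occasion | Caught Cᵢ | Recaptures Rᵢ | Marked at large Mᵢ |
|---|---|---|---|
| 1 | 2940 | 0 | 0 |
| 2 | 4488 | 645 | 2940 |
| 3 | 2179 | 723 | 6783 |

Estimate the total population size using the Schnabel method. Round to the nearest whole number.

Σ MᵢCᵢ = 0·2940 + 2940·4488 + 6783·2179 = 0 + 13194720 + 14780157 = 27974877
Σ Rᵢ = 0 + 645 + 723 = 1368
N̂ = 27974877 / 1368 ≈ 20449.47 → 20449

N ≈ 20,449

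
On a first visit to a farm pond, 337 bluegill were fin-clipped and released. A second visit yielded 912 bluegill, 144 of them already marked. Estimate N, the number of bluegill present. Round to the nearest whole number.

Lincoln-Petersen assumes M/N = R/C, so N = M·C / R.
N = (337 × 912) / 144 = 307344 / 144 ≈ 2134.3 → 2134

N ≈ 2134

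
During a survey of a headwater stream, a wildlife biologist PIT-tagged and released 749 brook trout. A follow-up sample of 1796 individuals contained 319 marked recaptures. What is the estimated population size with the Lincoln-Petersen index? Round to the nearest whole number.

Lincoln-Petersen assumes M/N = R/C, so N = M·C / R.
N = (749 × 1796) / 319 = 1345204 / 319 ≈ 4216.9 → 4217

N ≈ 4217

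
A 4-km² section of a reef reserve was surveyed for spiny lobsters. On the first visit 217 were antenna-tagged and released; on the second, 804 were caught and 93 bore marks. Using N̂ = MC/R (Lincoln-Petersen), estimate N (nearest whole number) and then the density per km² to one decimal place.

N̂ = 217·804/93 = 174468/93 = 1876
Density = N̂ / area = 1876 / 4 = 469.0 per km²

density ≈ 469.0 spiny lobsters per km²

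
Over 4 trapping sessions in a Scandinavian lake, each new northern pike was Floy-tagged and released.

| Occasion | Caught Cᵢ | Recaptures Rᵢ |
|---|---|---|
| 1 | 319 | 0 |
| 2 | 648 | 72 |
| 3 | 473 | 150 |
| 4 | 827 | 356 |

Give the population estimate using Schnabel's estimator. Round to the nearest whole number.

Marked at large before each occasion: Mᵢ = Σⱼ<ᵢ (Cⱼ − Rⱼ) → M1=0, M2=319, M3=895, M4=1218
Σ MᵢCᵢ = 0·319 + 319·648 + 895·473 + 1218·827 = 0 + 206712 + 423335 + 1007286 = 1637333
Σ Rᵢ = 0 + 72 + 150 + 356 = 578
N̂ = 1637333 / 578 ≈ 2832.8 → 2833

N ≈ 2833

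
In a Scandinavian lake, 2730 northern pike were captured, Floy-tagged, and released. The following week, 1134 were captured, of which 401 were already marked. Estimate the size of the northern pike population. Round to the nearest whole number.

N = (2730 × 1134) / 401 = 3095820 / 401 ≈ 7720.2 → 7720

N ≈ 7720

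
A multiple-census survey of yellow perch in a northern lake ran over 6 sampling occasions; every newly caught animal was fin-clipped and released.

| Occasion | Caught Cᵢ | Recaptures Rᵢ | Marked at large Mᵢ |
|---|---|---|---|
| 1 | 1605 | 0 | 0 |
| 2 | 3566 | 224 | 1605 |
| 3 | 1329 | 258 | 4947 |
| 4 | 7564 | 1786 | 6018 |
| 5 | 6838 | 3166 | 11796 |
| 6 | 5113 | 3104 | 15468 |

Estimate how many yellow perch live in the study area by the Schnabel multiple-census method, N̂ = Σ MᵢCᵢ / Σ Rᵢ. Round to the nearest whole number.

Σ MᵢCᵢ = 0·1605 + 1605·3566 + 4947·1329 + 6018·7564 + 11796·6838 + 15468·5113 = 0 + 5723430 + 6574563 + 45520152 + 80661048 + 79087884 = 217567077
Σ Rᵢ = 0 + 224 + 258 + 1786 + 3166 + 3104 = 8538
N̂ = 217567077 / 8538 ≈ 25482.2 → 25482

N ≈ 25,482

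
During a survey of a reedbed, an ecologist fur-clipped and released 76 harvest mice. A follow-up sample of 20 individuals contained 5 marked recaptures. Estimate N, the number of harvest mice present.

If marked individuals mix randomly, R/C ≈ M/N, giving N ≈ M·C/R.
N = (76 × 20) / 5 = 1520 / 5 = 304

N = 304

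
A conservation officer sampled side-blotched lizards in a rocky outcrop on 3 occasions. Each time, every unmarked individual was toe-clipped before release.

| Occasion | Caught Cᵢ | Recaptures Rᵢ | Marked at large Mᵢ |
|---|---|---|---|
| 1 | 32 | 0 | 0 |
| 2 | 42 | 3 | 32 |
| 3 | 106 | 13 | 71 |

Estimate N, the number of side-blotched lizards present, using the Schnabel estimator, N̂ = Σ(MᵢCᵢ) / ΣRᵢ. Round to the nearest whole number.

Σ MᵢCᵢ = 0·32 + 32·42 + 71·106 = 0 + 1344 + 7526 = 8870
Σ Rᵢ = 0 + 3 + 13 = 16
N̂ = 8870 / 16 ≈ 554.4 → 554

N ≈ 554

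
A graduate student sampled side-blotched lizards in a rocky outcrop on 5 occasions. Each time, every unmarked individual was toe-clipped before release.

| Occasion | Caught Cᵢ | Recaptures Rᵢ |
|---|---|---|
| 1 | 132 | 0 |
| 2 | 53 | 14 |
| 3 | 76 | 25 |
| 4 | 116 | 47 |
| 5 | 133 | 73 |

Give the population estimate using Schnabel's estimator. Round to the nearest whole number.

Marked at large before each occasion: Mᵢ = Σⱼ<ᵢ (Cⱼ − Rⱼ) → M1=0, M2=132, M3=171, M4=222, M5=291
Σ MᵢCᵢ = 0·132 + 132·53 + 171·76 + 222·116 + 291·133 = 0 + 6996 + 12996 + 25752 + 38703 = 84447
Σ Rᵢ = 0 + 14 + 25 + 47 + 73 = 159
N̂ = 84447 / 159 ≈ 531.1 → 531

N ≈ 531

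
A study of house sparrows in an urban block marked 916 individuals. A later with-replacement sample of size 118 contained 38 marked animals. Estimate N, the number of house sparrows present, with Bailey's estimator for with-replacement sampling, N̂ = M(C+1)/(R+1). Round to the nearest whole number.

N ≈ 2795

N̂ = 916·(118+1)/(38+1) = 916·119/39 = 109004/39 ≈ 2795.0 → 2795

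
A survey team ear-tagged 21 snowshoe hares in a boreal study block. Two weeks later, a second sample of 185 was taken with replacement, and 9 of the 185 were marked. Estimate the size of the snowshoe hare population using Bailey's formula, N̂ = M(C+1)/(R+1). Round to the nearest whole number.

N̂ = 21·(185+1)/(9+1) = 21·186/10 = 3906/10 ≈ 390.6 → 391

N ≈ 391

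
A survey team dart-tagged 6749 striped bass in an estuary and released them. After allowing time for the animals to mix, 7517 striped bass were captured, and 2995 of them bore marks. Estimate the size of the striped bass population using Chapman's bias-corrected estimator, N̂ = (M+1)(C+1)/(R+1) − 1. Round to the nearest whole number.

N ≈ 16,937

N̂ = (6749+1)(7517+1)/(2995+1) − 1 = 6750·7518/2996 − 1
= 50746500/2996 − 1 ≈ 16938.1 − 1 ≈ 16937.1 → 16937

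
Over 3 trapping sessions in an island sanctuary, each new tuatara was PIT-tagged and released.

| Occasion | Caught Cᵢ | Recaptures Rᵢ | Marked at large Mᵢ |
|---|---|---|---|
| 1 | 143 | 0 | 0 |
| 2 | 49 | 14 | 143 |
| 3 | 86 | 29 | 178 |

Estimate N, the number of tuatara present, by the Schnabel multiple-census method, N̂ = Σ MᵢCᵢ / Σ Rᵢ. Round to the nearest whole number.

N ≈ 519

Σ MᵢCᵢ = 0·143 + 143·49 + 178·86 = 0 + 7007 + 15308 = 22315
Σ Rᵢ = 0 + 14 + 29 = 43
N̂ = 22315 / 43 ≈ 519.0 → 519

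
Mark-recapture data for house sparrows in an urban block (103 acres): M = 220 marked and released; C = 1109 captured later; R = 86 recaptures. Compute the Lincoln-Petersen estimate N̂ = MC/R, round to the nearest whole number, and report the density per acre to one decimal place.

N̂ = 220·1109/86 = 243980/86 ≈ 2837.0 → 2837
Density = N̂ / area = 2837 / 103 ≈ 27.54 → 27.5 per acre

density ≈ 27.5 house sparrows per acre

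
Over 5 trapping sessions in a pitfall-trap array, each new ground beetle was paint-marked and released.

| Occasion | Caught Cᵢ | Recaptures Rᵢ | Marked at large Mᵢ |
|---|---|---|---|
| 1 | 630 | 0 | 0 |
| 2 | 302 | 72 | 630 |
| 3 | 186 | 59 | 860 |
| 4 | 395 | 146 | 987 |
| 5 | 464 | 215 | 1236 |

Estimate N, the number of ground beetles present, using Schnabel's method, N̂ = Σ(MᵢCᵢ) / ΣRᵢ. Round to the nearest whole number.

Σ MᵢCᵢ = 0·630 + 630·302 + 860·186 + 987·395 + 1236·464 = 0 + 190260 + 159960 + 389865 + 573504 = 1313589
Σ Rᵢ = 0 + 72 + 59 + 146 + 215 = 492
N̂ = 1313589 / 492 ≈ 2669.9 → 2670

N ≈ 2670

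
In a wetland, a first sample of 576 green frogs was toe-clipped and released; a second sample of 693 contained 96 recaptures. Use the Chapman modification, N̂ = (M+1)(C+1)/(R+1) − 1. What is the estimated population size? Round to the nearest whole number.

N ≈ 4127

N̂ = (576+1)(693+1)/(96+1) − 1 = 577·694/97 − 1
= 400438/97 − 1 ≈ 4128.2 − 1 ≈ 4127.2 → 4127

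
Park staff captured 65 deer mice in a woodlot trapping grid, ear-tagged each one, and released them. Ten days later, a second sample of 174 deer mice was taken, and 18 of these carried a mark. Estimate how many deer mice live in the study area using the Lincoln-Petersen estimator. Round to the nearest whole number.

Lincoln-Petersen assumes M/N = R/C, so N = M·C / R.
N = (65 × 174) / 18 = 11310 / 18 ≈ 628.3 → 628

N ≈ 628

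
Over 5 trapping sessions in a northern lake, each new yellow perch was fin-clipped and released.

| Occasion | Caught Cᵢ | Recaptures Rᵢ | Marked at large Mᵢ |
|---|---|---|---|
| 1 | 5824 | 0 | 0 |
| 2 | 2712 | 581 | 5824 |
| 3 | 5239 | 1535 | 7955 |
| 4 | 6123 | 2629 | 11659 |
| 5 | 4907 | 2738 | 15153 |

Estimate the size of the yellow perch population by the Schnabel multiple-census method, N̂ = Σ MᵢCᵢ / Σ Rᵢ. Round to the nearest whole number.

Σ MᵢCᵢ = 0·5824 + 5824·2712 + 7955·5239 + 11659·6123 + 15153·4907 = 0 + 15794688 + 41676245 + 71388057 + 74355771 = 203214761
Σ Rᵢ = 0 + 581 + 1535 + 2629 + 2738 = 7483
N̂ = 203214761 / 7483 ≈ 27156.9 → 27157

N ≈ 27,157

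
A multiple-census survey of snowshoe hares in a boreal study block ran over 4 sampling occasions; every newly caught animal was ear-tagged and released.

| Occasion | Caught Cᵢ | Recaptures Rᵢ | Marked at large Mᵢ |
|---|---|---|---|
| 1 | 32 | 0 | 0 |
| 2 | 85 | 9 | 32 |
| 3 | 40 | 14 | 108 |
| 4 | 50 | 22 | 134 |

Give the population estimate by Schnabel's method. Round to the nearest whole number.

Σ MᵢCᵢ = 0·32 + 32·85 + 108·40 + 134·50 = 0 + 2720 + 4320 + 6700 = 13740
Σ Rᵢ = 0 + 9 + 14 + 22 = 45
N̂ = 13740 / 45 ≈ 305.3 → 305

N ≈ 305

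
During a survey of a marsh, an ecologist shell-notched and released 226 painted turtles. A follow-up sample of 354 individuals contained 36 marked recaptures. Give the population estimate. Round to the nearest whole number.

N ≈ 2222

N = (226 × 354) / 36 = 80004 / 36 ≈ 2222.3 → 2222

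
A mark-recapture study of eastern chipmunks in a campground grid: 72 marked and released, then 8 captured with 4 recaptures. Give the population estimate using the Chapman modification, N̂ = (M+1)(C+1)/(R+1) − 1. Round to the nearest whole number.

N̂ = (72+1)(8+1)/(4+1) − 1 = 73·9/5 − 1
= 657/5 − 1 ≈ 131.4 − 1 ≈ 130.4 → 130

N ≈ 130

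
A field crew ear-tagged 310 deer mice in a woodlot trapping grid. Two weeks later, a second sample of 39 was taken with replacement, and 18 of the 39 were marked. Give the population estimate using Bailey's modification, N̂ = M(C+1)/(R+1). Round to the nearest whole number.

N̂ = 310·(39+1)/(18+1) = 310·40/19 = 12400/19 ≈ 652.6 → 653

N ≈ 653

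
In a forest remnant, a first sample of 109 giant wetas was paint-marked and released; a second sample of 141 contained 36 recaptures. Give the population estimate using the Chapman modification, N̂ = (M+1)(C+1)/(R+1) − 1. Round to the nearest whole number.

N ≈ 421

N̂ = (109+1)(141+1)/(36+1) − 1 = 110·142/37 − 1
= 15620/37 − 1 ≈ 422.2 − 1 ≈ 421.2 → 421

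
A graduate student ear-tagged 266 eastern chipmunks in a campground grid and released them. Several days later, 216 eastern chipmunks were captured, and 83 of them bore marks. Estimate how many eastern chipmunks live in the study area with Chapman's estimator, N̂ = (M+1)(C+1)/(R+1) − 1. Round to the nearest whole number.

N ≈ 689

N̂ = (266+1)(216+1)/(83+1) − 1 = 267·217/84 − 1
= 57939/84 − 1 ≈ 689.8 − 1 ≈ 688.8 → 689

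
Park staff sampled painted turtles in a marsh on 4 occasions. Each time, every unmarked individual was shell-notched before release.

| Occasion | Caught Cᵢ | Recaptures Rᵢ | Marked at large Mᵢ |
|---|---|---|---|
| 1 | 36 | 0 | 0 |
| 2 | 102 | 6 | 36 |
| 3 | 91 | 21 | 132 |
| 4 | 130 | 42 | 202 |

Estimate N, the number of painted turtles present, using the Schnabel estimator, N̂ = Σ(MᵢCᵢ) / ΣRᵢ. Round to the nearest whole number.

N ≈ 608

Σ MᵢCᵢ = 0·36 + 36·102 + 132·91 + 202·130 = 0 + 3672 + 12012 + 26260 = 41944
Σ Rᵢ = 0 + 6 + 21 + 42 = 69
N̂ = 41944 / 69 ≈ 607.9 → 608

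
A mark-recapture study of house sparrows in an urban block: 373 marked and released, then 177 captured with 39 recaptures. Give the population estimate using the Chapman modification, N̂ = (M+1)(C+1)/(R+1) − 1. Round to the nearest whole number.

N ≈ 1663

N̂ = (373+1)(177+1)/(39+1) − 1 = 374·178/40 − 1
= 66572/40 − 1 ≈ 1664.3 − 1 ≈ 1663.3 → 1663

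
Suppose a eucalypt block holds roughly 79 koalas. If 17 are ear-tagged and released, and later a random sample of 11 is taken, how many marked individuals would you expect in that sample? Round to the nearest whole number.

expected recaptures ≈ 2

The marked fraction of the population is 17/79, so in a sample of 11 expect C·(M/N) marked.
E[R] = 17 × 11 / 79 = 187 / 79 ≈ 2.4 → 2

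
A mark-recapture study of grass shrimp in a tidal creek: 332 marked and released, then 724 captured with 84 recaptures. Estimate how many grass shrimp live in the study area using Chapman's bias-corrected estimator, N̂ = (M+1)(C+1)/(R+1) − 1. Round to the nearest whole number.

N ≈ 2839

N̂ = (332+1)(724+1)/(84+1) − 1 = 333·725/85 − 1
= 241425/85 − 1 ≈ 2840.3 − 1 ≈ 2839.3 → 2839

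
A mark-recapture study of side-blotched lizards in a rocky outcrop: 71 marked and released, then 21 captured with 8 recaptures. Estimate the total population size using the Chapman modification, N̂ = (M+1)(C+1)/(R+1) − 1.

N̂ = (71+1)(21+1)/(8+1) − 1 = 72·22/9 − 1
= 1584/9 − 1 = 176 − 1 = 175

N = 175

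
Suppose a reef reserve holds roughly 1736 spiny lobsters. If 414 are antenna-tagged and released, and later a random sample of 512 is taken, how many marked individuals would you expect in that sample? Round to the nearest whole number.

expected recaptures ≈ 122

The marked fraction of the population is 414/1736, so in a sample of 512 expect C·(M/N) marked.
E[R] = 414 × 512 / 1736 = 211968 / 1736 ≈ 122.1 → 122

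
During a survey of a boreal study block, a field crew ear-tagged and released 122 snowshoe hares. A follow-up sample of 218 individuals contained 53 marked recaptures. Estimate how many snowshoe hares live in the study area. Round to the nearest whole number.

The marked fraction in the recapture sample should equal the marked fraction in the population: 53/218 = 122/N.
N = (122 × 218) / 53 = 26596 / 53 ≈ 501.8 → 502

N ≈ 502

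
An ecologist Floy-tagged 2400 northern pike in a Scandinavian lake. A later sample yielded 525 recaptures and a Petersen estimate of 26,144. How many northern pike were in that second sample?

C = 5719

From N = M·C/R: C = N·R / M = 26144·525 / 2400 = 13725600 / 2400 = 5719.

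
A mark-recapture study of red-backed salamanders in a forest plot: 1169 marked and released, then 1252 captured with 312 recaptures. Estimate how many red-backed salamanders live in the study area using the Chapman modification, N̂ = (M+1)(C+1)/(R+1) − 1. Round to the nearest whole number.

N̂ = (1169+1)(1252+1)/(312+1) − 1 = 1170·1253/313 − 1
= 1466010/313 − 1 ≈ 4683.7 − 1 ≈ 4682.7 → 4683

N ≈ 4683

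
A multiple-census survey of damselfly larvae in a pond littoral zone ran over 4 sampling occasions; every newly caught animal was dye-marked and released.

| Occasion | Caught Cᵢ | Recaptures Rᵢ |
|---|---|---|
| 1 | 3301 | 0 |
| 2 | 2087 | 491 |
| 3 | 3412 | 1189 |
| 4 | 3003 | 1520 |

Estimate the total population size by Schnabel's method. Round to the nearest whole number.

Marked at large before each occasion: Mᵢ = Σⱼ<ᵢ (Cⱼ − Rⱼ) → M1=0, M2=3301, M3=4897, M4=7120
Σ MᵢCᵢ = 0·3301 + 3301·2087 + 4897·3412 + 7120·3003 = 0 + 6889187 + 16708564 + 21381360 = 44979111
Σ Rᵢ = 0 + 491 + 1189 + 1520 = 3200
N̂ = 44979111 / 3200 ≈ 14056.0 → 14056

N ≈ 14,056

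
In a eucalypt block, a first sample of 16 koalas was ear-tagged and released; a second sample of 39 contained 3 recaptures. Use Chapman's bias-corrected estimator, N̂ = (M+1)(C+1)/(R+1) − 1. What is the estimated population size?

N = 169

N̂ = (16+1)(39+1)/(3+1) − 1 = 17·40/4 − 1
= 680/4 − 1 = 170 − 1 = 169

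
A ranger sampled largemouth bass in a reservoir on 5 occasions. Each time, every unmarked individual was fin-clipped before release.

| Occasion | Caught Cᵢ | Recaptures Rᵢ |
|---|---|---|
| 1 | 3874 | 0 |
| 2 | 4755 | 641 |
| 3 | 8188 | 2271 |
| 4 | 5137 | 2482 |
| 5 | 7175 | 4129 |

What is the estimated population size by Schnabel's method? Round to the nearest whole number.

N ≈ 28,780

Marked at large before each occasion: Mᵢ = Σⱼ<ᵢ (Cⱼ − Rⱼ) → M1=0, M2=3874, M3=7988, M4=13905, M5=16560
Σ MᵢCᵢ = 0·3874 + 3874·4755 + 7988·8188 + 13905·5137 + 16560·7175 = 0 + 18420870 + 65405744 + 71429985 + 118818000 = 274074599
Σ Rᵢ = 0 + 641 + 2271 + 2482 + 4129 = 9523
N̂ = 274074599 / 9523 ≈ 28780.3 → 28780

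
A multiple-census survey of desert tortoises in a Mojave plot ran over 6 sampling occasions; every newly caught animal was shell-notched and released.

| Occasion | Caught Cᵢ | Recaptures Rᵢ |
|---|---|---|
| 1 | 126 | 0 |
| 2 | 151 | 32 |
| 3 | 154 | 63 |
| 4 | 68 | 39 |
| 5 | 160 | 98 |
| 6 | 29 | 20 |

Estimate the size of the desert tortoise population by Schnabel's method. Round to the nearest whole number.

N ≈ 597

Marked at large before each occasion: Mᵢ = Σⱼ<ᵢ (Cⱼ − Rⱼ) → M1=0, M2=126, M3=245, M4=336, M5=365, M6=427
Σ MᵢCᵢ = 0·126 + 126·151 + 245·154 + 336·68 + 365·160 + 427·29 = 0 + 19026 + 37730 + 22848 + 58400 + 12383 = 150387
Σ Rᵢ = 0 + 32 + 63 + 39 + 98 + 20 = 252
N̂ = 150387 / 252 ≈ 596.8 → 597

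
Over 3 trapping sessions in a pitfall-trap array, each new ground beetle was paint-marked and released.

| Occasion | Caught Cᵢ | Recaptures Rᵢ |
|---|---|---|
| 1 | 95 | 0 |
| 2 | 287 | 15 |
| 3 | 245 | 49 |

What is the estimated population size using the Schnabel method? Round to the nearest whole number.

N ≈ 1831

Marked at large before each occasion: Mᵢ = Σⱼ<ᵢ (Cⱼ − Rⱼ) → M1=0, M2=95, M3=367
Σ MᵢCᵢ = 0·95 + 95·287 + 367·245 = 0 + 27265 + 89915 = 117180
Σ Rᵢ = 0 + 15 + 49 = 64
N̂ = 117180 / 64 ≈ 1830.9 → 1831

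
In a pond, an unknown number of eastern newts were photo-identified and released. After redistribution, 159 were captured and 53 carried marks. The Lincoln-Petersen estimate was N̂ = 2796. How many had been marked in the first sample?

From N = M·C/R: M = N·R / C = 2796·53 / 159 = 148188 / 159 = 932.

M = 932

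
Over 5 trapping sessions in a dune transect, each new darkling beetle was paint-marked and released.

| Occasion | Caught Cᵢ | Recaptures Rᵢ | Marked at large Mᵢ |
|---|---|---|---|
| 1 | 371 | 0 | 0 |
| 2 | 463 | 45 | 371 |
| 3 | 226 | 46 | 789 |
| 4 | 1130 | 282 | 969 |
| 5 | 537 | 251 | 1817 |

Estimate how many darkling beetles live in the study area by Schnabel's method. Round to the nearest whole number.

N ≈ 3879

Σ MᵢCᵢ = 0·371 + 371·463 + 789·226 + 969·1130 + 1817·537 = 0 + 171773 + 178314 + 1094970 + 975729 = 2420786
Σ Rᵢ = 0 + 45 + 46 + 282 + 251 = 624
N̂ = 2420786 / 624 ≈ 3879.46 → 3879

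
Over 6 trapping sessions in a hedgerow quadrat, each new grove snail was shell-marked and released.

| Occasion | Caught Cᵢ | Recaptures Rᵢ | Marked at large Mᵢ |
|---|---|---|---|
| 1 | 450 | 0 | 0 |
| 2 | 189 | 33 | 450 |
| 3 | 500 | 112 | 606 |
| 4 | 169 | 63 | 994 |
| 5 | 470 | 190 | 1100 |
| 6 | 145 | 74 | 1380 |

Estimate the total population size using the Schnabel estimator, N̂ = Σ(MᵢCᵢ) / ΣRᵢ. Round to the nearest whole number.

Σ MᵢCᵢ = 0·450 + 450·189 + 606·500 + 994·169 + 1100·470 + 1380·145 = 0 + 85050 + 303000 + 167986 + 517000 + 200100 = 1273136
Σ Rᵢ = 0 + 33 + 112 + 63 + 190 + 74 = 472
N̂ = 1273136 / 472 ≈ 2697.3 → 2697

N ≈ 2697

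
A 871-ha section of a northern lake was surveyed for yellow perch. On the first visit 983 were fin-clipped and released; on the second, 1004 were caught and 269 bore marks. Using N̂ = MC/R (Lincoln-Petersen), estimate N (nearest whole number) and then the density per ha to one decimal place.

density ≈ 4.2 yellow perch per ha

N̂ = 983·1004/269 = 986932/269 ≈ 3668.9 → 3669
Density = N̂ / area = 3669 / 871 ≈ 4.21 → 4.2 per ha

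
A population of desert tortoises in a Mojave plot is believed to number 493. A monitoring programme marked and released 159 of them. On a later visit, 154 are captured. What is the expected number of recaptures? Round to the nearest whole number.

Expected recaptures E[R] = M·C / N.
E[R] = 159 × 154 / 493 = 24486 / 493 ≈ 49.7 → 50

expected recaptures ≈ 50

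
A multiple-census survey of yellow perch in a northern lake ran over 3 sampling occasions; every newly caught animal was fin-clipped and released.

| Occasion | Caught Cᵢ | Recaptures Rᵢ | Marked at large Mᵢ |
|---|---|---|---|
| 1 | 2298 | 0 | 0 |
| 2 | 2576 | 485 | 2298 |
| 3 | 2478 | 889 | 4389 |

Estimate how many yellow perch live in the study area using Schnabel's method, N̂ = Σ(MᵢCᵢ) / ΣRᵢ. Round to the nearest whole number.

Σ MᵢCᵢ = 0·2298 + 2298·2576 + 4389·2478 = 0 + 5919648 + 10875942 = 16795590
Σ Rᵢ = 0 + 485 + 889 = 1374
N̂ = 16795590 / 1374 ≈ 12223.9 → 12224

N ≈ 12,224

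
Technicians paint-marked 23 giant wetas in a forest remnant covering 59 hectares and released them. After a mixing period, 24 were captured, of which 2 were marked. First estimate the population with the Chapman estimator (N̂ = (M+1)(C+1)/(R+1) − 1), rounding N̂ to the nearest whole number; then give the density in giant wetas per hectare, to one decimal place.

N̂ = 24·25/3 − 1 = 600/3 − 1 = 199
Density = N̂ / area = 199 / 59 ≈ 3.37 → 3.4 per hectare

density ≈ 3.4 giant wetas per hectare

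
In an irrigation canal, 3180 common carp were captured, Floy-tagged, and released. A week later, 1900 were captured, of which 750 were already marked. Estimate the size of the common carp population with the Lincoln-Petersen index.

N = (3180 × 1900) / 750 = 6042000 / 750 = 8056

N = 8056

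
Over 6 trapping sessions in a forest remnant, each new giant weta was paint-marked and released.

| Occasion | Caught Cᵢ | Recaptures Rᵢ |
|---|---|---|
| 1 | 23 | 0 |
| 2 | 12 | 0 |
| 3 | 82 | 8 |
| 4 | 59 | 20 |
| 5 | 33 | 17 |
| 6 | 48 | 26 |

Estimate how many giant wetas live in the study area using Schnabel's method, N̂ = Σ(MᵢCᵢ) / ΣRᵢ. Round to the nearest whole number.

N ≈ 315

Marked at large before each occasion: Mᵢ = Σⱼ<ᵢ (Cⱼ − Rⱼ) → M1=0, M2=23, M3=35, M4=109, M5=148, M6=164
Σ MᵢCᵢ = 0·23 + 23·12 + 35·82 + 109·59 + 148·33 + 164·48 = 0 + 276 + 2870 + 6431 + 4884 + 7872 = 22333
Σ Rᵢ = 0 + 0 + 8 + 20 + 17 + 26 = 71
N̂ = 22333 / 71 ≈ 314.5 → 315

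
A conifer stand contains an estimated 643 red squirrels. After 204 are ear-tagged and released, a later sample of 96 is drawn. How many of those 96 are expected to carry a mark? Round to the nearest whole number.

Expected recaptures E[R] = M·C / N.
E[R] = 204 × 96 / 643 = 19584 / 643 ≈ 30.46 → 30

expected recaptures ≈ 30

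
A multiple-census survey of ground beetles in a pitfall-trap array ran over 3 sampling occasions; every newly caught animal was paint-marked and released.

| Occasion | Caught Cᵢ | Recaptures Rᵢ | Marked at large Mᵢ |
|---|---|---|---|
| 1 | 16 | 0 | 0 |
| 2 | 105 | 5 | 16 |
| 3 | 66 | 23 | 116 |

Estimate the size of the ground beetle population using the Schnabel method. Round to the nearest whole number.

Σ MᵢCᵢ = 0·16 + 16·105 + 116·66 = 0 + 1680 + 7656 = 9336
Σ Rᵢ = 0 + 5 + 23 = 28
N̂ = 9336 / 28 ≈ 333.4 → 333

N ≈ 333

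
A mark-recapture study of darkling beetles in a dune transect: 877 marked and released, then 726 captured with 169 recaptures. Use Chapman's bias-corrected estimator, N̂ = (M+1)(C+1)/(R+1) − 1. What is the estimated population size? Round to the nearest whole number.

N ≈ 3754

N̂ = (877+1)(726+1)/(169+1) − 1 = 878·727/170 − 1
= 638306/170 − 1 ≈ 3754.7 − 1 ≈ 3753.7 → 3754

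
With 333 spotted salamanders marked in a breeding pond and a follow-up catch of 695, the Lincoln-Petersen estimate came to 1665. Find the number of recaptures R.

From N = M·C/R: R = M·C / N = 333·695 / 1665 = 231435 / 1665 = 139.

R = 139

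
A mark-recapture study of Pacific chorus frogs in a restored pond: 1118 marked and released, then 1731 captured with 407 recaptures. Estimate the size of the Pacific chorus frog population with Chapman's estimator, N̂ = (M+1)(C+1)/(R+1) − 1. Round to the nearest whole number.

N̂ = (1118+1)(1731+1)/(407+1) − 1 = 1119·1732/408 − 1
= 1938108/408 − 1 ≈ 4750.3 − 1 ≈ 4749.3 → 4749

N ≈ 4749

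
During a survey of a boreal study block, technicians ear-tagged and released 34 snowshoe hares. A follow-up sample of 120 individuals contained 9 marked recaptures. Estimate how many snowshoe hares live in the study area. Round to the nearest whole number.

N ≈ 453

N = (34 × 120) / 9 = 4080 / 9 ≈ 453.3 → 453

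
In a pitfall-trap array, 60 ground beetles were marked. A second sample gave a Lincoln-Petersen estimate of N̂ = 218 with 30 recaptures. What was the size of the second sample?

From N = M·C/R: C = N·R / M = 218·30 / 60 = 6540 / 60 = 109.

C = 109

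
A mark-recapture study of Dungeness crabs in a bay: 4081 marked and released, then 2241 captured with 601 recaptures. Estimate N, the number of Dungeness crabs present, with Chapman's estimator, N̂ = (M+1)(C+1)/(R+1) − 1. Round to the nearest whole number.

N ≈ 15,201

N̂ = (4081+1)(2241+1)/(601+1) − 1 = 4082·2242/602 − 1
= 9151844/602 − 1 ≈ 15202.4 − 1 ≈ 15201.4 → 15201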